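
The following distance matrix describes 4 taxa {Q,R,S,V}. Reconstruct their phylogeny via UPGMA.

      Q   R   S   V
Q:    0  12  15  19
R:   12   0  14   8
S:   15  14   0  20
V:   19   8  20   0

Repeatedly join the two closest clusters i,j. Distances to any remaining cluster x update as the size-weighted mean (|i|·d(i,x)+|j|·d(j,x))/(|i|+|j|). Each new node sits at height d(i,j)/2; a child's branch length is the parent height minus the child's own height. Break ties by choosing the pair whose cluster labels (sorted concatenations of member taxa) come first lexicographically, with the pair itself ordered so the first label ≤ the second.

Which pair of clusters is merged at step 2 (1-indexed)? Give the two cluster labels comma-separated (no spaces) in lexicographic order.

Q,S

1. join R+V (d=8) ⇒ RV; edges |R|=4, |V|=4
  updated: d(Q,RV)=31/2, d(RV,S)=17
2. join Q+S (d=15) ⇒ QS; edges |Q|=15/2, |S|=15/2
  updated: d(QS,RV)=65/4
3. join QS+RV (d=65/4) ⇒ QRSV; edges |QS|=5/8, |RV|=33/8
final tree: ((Q:15/2,S:15/2):5/8,(R:4,V:4):33/8)
total length: 111/4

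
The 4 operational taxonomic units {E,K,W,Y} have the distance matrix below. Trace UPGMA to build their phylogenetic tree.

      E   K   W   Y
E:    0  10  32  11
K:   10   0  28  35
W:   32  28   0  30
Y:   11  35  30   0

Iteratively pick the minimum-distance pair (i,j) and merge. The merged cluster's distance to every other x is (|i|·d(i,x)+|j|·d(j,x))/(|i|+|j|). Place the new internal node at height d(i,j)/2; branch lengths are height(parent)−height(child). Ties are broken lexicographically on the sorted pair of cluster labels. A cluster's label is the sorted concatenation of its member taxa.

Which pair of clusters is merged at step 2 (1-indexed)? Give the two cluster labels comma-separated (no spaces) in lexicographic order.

1. join E+K (d=10) ⇒ EK; edges |E|=5, |K|=5
  updated: d(EK,W)=30, d(EK,Y)=23
2. join EK+Y (d=23) ⇒ EKY; edges |EK|=13/2, |Y|=23/2
  updated: d(EKY,W)=30
3. join EKY+W (d=30) ⇒ EKWY; edges |EKY|=7/2, |W|=15
final tree: (((E:5,K:5):13/2,Y:23/2):7/2,W:15)
total length: 93/2

EK,Y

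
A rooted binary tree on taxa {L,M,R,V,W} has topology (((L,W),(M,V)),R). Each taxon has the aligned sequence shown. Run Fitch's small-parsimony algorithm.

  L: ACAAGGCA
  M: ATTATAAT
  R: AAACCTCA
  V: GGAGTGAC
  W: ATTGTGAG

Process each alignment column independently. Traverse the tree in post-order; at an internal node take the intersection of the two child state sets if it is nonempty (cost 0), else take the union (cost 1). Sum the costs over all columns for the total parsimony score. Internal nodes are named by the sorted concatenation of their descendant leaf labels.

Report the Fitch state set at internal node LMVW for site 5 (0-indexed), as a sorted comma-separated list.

LW@0: {A} ∩ {A} = {A} (intersection, +0)
MV@0: {A} ∪ {G} = {A,G} (union, +1)
LMVW@0: {A} ∩ {A,G} = {A} (intersection, +0)
LMRVW@0: {A} ∩ {A} = {A} (intersection, +0)
LW@1: {C} ∪ {T} = {C,T} (union, +1)
MV@1: {T} ∪ {G} = {G,T} (union, +1)
LMVW@1: {C,T} ∩ {G,T} = {T} (intersection, +0)
LMRVW@1: {T} ∪ {A} = {A,T} (union, +1)
LW@2: {A} ∪ {T} = {A,T} (union, +1)
MV@2: {T} ∪ {A} = {A,T} (union, +1)
LMVW@2: {A,T} ∩ {A,T} = {A,T} (intersection, +0)
LMRVW@2: {A,T} ∩ {A} = {A} (intersection, +0)
LW@3: {A} ∪ {G} = {A,G} (union, +1)
MV@3: {A} ∪ {G} = {A,G} (union, +1)
LMVW@3: {A,G} ∩ {A,G} = {A,G} (intersection, +0)
LMRVW@3: {A,G} ∪ {C} = {A,C,G} (union, +1)
LW@4: {G} ∪ {T} = {G,T} (union, +1)
MV@4: {T} ∩ {T} = {T} (intersection, +0)
LMVW@4: {G,T} ∩ {T} = {T} (intersection, +0)
LMRVW@4: {T} ∪ {C} = {C,T} (union, +1)
LW@5: {G} ∩ {G} = {G} (intersection, +0)
MV@5: {A} ∪ {G} = {A,G} (union, +1)
LMVW@5: {G} ∩ {A,G} = {G} (intersection, +0)
LMRVW@5: {G} ∪ {T} = {G,T} (union, +1)
LW@6: {C} ∪ {A} = {A,C} (union, +1)
MV@6: {A} ∩ {A} = {A} (intersection, +0)
LMVW@6: {A,C} ∩ {A} = {A} (intersection, +0)
LMRVW@6: {A} ∪ {C} = {A,C} (union, +1)
LW@7: {A} ∪ {G} = {A,G} (union, +1)
MV@7: {T} ∪ {C} = {C,T} (union, +1)
LMVW@7: {A,G} ∪ {C,T} = {A,C,G,T} (union, +1)
LMRVW@7: {A,C,G,T} ∩ {A} = {A} (intersection, +0)
per-site changes: [1, 3, 2, 3, 2, 2, 2, 3]; total = 18

G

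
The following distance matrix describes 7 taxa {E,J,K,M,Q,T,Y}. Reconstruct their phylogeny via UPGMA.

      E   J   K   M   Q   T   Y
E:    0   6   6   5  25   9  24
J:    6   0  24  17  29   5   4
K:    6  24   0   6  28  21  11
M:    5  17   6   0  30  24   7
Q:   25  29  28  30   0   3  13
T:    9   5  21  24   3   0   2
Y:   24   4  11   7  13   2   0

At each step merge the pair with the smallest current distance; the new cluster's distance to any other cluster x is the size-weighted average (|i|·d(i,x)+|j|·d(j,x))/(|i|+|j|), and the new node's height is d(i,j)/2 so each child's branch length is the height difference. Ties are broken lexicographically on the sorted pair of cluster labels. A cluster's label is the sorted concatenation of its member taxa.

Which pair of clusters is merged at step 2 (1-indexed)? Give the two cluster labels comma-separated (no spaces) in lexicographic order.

step 1: merge (T,Y) at d=2; branch lengths T→1, Y→1; new cluster TY
  updated: d(E,TY)=33/2, d(J,TY)=9/2, d(K,TY)=16, d(M,TY)=31/2, d(Q,TY)=8
step 2: merge (J,TY) at d=9/2; branch lengths J→9/4, TY→5/4; new cluster JTY
  updated: d(E,JTY)=13, d(JTY,K)=56/3, d(JTY,M)=16, d(JTY,Q)=15
step 3: merge (E,M) at d=5; branch lengths E→5/2, M→5/2; new cluster EM
  updated: d(EM,JTY)=29/2, d(EM,K)=6, d(EM,Q)=55/2
step 4: merge (EM,K) at d=6; branch lengths EM→1/2, K→3; new cluster EKM
  updated: d(EKM,JTY)=143/9, d(EKM,Q)=83/3
step 5: merge (JTY,Q) at d=15; branch lengths JTY→21/4, Q→15/2; new cluster JQTY
  updated: d(EKM,JQTY)=113/6
step 6: merge (EKM,JQTY) at d=113/6; branch lengths EKM→77/12, JQTY→23/12; new cluster EJKMQTY
final tree: (((E:5/2,M:5/2):1/2,K:3):77/12,((J:9/4,(T:1,Y:1):5/4):21/4,Q:15/2):23/12)
total length: 421/12

J,TY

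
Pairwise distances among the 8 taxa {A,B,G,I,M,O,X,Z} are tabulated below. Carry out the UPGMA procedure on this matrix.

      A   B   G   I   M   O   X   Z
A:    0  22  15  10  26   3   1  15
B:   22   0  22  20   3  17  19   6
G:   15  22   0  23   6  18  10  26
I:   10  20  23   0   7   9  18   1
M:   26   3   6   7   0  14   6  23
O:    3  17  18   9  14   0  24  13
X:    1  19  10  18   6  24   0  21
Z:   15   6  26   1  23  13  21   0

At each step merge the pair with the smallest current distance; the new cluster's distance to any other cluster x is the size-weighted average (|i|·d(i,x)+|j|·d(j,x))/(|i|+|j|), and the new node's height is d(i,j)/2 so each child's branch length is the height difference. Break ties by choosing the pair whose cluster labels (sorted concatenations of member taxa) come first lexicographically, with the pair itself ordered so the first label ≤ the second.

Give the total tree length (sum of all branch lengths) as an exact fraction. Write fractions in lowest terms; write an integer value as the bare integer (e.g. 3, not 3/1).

1163/30

step 1: merge (A,X) at d=1; branch lengths A→1/2, X→1/2; new cluster AX
  updated: d(AX,B)=41/2, d(AX,G)=25/2, d(AX,I)=14, d(AX,M)=16, d(AX,O)=27/2, d(AX,Z)=18
step 2: merge (I,Z) at d=1; branch lengths I→1/2, Z→1/2; new cluster IZ
  updated: d(AX,IZ)=16, d(B,IZ)=13, d(G,IZ)=49/2, d(IZ,M)=15, d(IZ,O)=11
step 3: merge (B,M) at d=3; branch lengths B→3/2, M→3/2; new cluster BM
  updated: d(AX,BM)=73/4, d(BM,G)=14, d(BM,IZ)=14, d(BM,O)=31/2
step 4: merge (IZ,O) at d=11; branch lengths IZ→5, O→11/2; new cluster IOZ
  updated: d(AX,IOZ)=91/6, d(BM,IOZ)=29/2, d(G,IOZ)=67/3
step 5: merge (AX,G) at d=25/2; branch lengths AX→23/4, G→25/4; new cluster AGX
  updated: d(AGX,BM)=101/6, d(AGX,IOZ)=158/9
step 6: merge (BM,IOZ) at d=29/2; branch lengths BM→23/4, IOZ→7/4; new cluster BIMOZ
  updated: d(AGX,BIMOZ)=259/15
step 7: merge (AGX,BIMOZ) at d=259/15; branch lengths AGX→143/60, BIMOZ→83/60; new cluster ABGIMOXZ
final tree: (((A:1/2,X:1/2):23/4,G:25/4):143/60,((B:3/2,M:3/2):23/4,((I:1/2,Z:1/2):5,O:11/2):7/4):83/60)
total length: 1163/30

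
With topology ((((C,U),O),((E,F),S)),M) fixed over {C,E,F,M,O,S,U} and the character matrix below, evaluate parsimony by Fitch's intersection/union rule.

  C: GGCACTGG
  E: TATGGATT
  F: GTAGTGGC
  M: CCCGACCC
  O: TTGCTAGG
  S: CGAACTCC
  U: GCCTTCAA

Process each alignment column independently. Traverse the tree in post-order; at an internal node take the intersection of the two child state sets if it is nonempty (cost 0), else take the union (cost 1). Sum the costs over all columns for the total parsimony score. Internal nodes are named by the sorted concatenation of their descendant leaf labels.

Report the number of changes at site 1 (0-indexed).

site 0, node CU: C={G} ∩ U={G} → {G} (+0)
site 0, node COU: CU={G} ∪ O={T} → {G,T} (+1)
site 0, node EF: E={T} ∪ F={G} → {G,T} (+1)
site 0, node EFS: EF={G,T} ∪ S={C} → {C,G,T} (+1)
site 0, node CEFOSU: COU={G,T} ∩ EFS={C,G,T} → {G,T} (+0)
site 0, node CEFMOSU: CEFOSU={G,T} ∪ M={C} → {C,G,T} (+1)
site 1, node CU: C={G} ∪ U={C} → {C,G} (+1)
site 1, node COU: CU={C,G} ∪ O={T} → {C,G,T} (+1)
site 1, node EF: E={A} ∪ F={T} → {A,T} (+1)
site 1, node EFS: EF={A,T} ∪ S={G} → {A,G,T} (+1)
site 1, node CEFOSU: COU={C,G,T} ∩ EFS={A,G,T} → {G,T} (+0)
site 1, node CEFMOSU: CEFOSU={G,T} ∪ M={C} → {C,G,T} (+1)
site 2, node CU: C={C} ∩ U={C} → {C} (+0)
site 2, node COU: CU={C} ∪ O={G} → {C,G} (+1)
site 2, node EF: E={T} ∪ F={A} → {A,T} (+1)
site 2, node EFS: EF={A,T} ∩ S={A} → {A} (+0)
site 2, node CEFOSU: COU={C,G} ∪ EFS={A} → {A,C,G} (+1)
site 2, node CEFMOSU: CEFOSU={A,C,G} ∩ M={C} → {C} (+0)
site 3, node CU: C={A} ∪ U={T} → {A,T} (+1)
site 3, node COU: CU={A,T} ∪ O={C} → {A,C,T} (+1)
site 3, node EF: E={G} ∩ F={G} → {G} (+0)
site 3, node EFS: EF={G} ∪ S={A} → {A,G} (+1)
site 3, node CEFOSU: COU={A,C,T} ∩ EFS={A,G} → {A} (+0)
site 3, node CEFMOSU: CEFOSU={A} ∪ M={G} → {A,G} (+1)
site 4, node CU: C={C} ∪ U={T} → {C,T} (+1)
site 4, node COU: CU={C,T} ∩ O={T} → {T} (+0)
site 4, node EF: E={G} ∪ F={T} → {G,T} (+1)
site 4, node EFS: EF={G,T} ∪ S={C} → {C,G,T} (+1)
site 4, node CEFOSU: COU={T} ∩ EFS={C,G,T} → {T} (+0)
site 4, node CEFMOSU: CEFOSU={T} ∪ M={A} → {A,T} (+1)
site 5, node CU: C={T} ∪ U={C} → {C,T} (+1)
site 5, node COU: CU={C,T} ∪ O={A} → {A,C,T} (+1)
site 5, node EF: E={A} ∪ F={G} → {A,G} (+1)
site 5, node EFS: EF={A,G} ∪ S={T} → {A,G,T} (+1)
site 5, node CEFOSU: COU={A,C,T} ∩ EFS={A,G,T} → {A,T} (+0)
site 5, node CEFMOSU: CEFOSU={A,T} ∪ M={C} → {A,C,T} (+1)
site 6, node CU: C={G} ∪ U={A} → {A,G} (+1)
site 6, node COU: CU={A,G} ∩ O={G} → {G} (+0)
site 6, node EF: E={T} ∪ F={G} → {G,T} (+1)
site 6, node EFS: EF={G,T} ∪ S={C} → {C,G,T} (+1)
site 6, node CEFOSU: COU={G} ∩ EFS={C,G,T} → {G} (+0)
site 6, node CEFMOSU: CEFOSU={G} ∪ M={C} → {C,G} (+1)
site 7, node CU: C={G} ∪ U={A} → {A,G} (+1)
site 7, node COU: CU={A,G} ∩ O={G} → {G} (+0)
site 7, node EF: E={T} ∪ F={C} → {C,T} (+1)
site 7, node EFS: EF={C,T} ∩ S={C} → {C} (+0)
site 7, node CEFOSU: COU={G} ∪ EFS={C} → {C,G} (+1)
site 7, node CEFMOSU: CEFOSU={C,G} ∩ M={C} → {C} (+0)
per-site changes: [4, 5, 3, 4, 4, 5, 4, 3]; total = 32

5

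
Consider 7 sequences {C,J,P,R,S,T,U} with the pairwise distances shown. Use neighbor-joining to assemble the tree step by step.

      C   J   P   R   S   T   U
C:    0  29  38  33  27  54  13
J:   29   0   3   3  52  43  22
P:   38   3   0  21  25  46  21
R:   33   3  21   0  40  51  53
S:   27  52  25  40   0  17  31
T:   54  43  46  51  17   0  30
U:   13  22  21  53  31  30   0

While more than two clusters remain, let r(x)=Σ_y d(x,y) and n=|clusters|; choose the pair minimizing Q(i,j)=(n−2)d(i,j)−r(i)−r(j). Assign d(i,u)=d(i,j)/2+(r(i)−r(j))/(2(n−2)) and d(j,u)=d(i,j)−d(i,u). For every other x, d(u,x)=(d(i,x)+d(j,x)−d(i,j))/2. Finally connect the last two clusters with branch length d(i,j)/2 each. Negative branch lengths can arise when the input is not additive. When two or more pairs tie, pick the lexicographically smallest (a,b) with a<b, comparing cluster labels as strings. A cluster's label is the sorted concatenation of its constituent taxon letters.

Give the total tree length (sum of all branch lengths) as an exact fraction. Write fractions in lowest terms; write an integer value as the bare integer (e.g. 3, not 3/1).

1227/16

step 1: merge (S,T) at d=17, Q=-348; branch lengths S→18/5, T→67/5; new cluster ST
  updated: d(C,ST)=32, d(J,ST)=39, d(P,ST)=27, d(R,ST)=37, d(ST,U)=22
step 2: merge (J,R) at d=3, Q=-231; branch lengths J→-39/8, R→63/8; new cluster JR
  updated: d(C,JR)=59/2, d(JR,P)=21/2, d(JR,ST)=73/2, d(JR,U)=36
step 3: merge (JR,P) at d=21/2, Q=-355/2; branch lengths JR→95/12, P→31/12; new cluster JPR
  updated: d(C,JPR)=57/2, d(JPR,ST)=53/2, d(JPR,U)=93/4
step 4: merge (C,U) at d=13, Q=-423/4; branch lengths C→165/16, U→43/16; new cluster CU
  updated: d(CU,JPR)=155/8, d(CU,ST)=41/2
step 5: merge (CU,JPR) at d=155/8, Q=-531/8; branch lengths CU→107/16, JPR→203/16; new cluster CJPRU
  updated: d(CJPRU,ST)=221/16
step 6: merge (CJPRU,ST) at d=221/16; branch lengths CJPRU→221/32, ST→221/32; new cluster CJPRSTU
final tree: (((C:165/16,U:43/16):107/16,((J:-39/8,R:63/8):95/12,P:31/12):203/16):221/32,(S:18/5,T:67/5):221/32)
total length: 1227/16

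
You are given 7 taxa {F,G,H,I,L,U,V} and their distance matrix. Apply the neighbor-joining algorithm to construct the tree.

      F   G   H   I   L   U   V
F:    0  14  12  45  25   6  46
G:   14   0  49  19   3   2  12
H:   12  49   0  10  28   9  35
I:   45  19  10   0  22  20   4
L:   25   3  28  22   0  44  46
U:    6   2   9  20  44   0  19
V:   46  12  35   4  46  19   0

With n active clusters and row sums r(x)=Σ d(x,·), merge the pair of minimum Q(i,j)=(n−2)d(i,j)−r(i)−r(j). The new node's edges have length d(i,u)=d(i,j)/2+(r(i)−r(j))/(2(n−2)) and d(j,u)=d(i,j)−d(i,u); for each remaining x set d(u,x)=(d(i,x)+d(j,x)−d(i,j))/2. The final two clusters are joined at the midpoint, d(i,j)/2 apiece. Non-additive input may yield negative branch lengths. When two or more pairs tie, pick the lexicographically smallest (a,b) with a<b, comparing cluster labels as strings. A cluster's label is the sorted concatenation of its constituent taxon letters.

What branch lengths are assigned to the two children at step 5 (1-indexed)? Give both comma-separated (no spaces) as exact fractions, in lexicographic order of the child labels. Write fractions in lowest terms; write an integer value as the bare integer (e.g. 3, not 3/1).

step 1: merge (I,V) at d=4, Q=-262; branch lengths I→-11/5, V→31/5; new cluster IV
  updated: d(F,IV)=87/2, d(G,IV)=27/2, d(H,IV)=41/2, d(IV,L)=32, d(IV,U)=35/2
step 2: merge (G,L) at d=3, Q=-403/2; branch lengths G→-77/16, L→125/16; new cluster GL
  updated: d(F,GL)=18, d(GL,H)=37, d(GL,IV)=85/4, d(GL,U)=43/2
step 3: merge (GL,IV) at d=85/4, Q=-547/4; branch lengths GL→235/24, IV→275/24; new cluster GILV
  updated: d(F,GILV)=161/8, d(GILV,H)=145/8, d(GILV,U)=71/8
step 4: merge (F,H) at d=12, Q=-213/4; branch lengths F→23/4, H→25/4; new cluster FH
  updated: d(FH,GILV)=105/8, d(FH,U)=3/2
step 5: merge (FH,GILV) at d=105/8, Q=-47/2; branch lengths FH→23/8, GILV→41/4; new cluster FGHILV
  updated: d(FGHILV,U)=-11/8
step 6: merge (FGHILV,U) at d=-11/8; branch lengths FGHILV→-11/16, U→-11/16; new cluster FGHILUV
final tree: (((F:23/4,H:25/4):23/8,((G:-77/16,L:125/16):235/24,(I:-11/5,V:31/5):275/24):41/4):-11/16,U:-11/16)
total length: 52

23/8,41/4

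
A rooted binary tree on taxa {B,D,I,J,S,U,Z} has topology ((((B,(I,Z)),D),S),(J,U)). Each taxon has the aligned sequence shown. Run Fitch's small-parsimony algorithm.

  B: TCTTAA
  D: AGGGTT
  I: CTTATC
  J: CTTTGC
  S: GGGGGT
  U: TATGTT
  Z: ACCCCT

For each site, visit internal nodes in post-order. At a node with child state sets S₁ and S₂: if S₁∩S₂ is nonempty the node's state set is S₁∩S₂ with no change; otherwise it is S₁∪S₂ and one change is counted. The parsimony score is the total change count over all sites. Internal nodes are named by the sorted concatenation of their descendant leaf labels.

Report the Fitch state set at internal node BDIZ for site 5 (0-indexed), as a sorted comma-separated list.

[col 0] IZ: children I:{C}, Z:{A} ∪→ {A,C}; cost 1
[col 0] BIZ: children B:{T}, IZ:{A,C} ∪→ {A,C,T}; cost 1
[col 0] BDIZ: children BIZ:{A,C,T}, D:{A} ∩→ {A}; cost 0
[col 0] BDISZ: children BDIZ:{A}, S:{G} ∪→ {A,G}; cost 1
[col 0] JU: children J:{C}, U:{T} ∪→ {C,T}; cost 1
[col 0] BDIJSUZ: children BDISZ:{A,G}, JU:{C,T} ∪→ {A,C,G,T}; cost 1
[col 1] IZ: children I:{T}, Z:{C} ∪→ {C,T}; cost 1
[col 1] BIZ: children B:{C}, IZ:{C,T} ∩→ {C}; cost 0
[col 1] BDIZ: children BIZ:{C}, D:{G} ∪→ {C,G}; cost 1
[col 1] BDISZ: children BDIZ:{C,G}, S:{G} ∩→ {G}; cost 0
[col 1] JU: children J:{T}, U:{A} ∪→ {A,T}; cost 1
[col 1] BDIJSUZ: children BDISZ:{G}, JU:{A,T} ∪→ {A,G,T}; cost 1
[col 2] IZ: children I:{T}, Z:{C} ∪→ {C,T}; cost 1
[col 2] BIZ: children B:{T}, IZ:{C,T} ∩→ {T}; cost 0
[col 2] BDIZ: children BIZ:{T}, D:{G} ∪→ {G,T}; cost 1
[col 2] BDISZ: children BDIZ:{G,T}, S:{G} ∩→ {G}; cost 0
[col 2] JU: children J:{T}, U:{T} ∩→ {T}; cost 0
[col 2] BDIJSUZ: children BDISZ:{G}, JU:{T} ∪→ {G,T}; cost 1
[col 3] IZ: children I:{A}, Z:{C} ∪→ {A,C}; cost 1
[col 3] BIZ: children B:{T}, IZ:{A,C} ∪→ {A,C,T}; cost 1
[col 3] BDIZ: children BIZ:{A,C,T}, D:{G} ∪→ {A,C,G,T}; cost 1
[col 3] BDISZ: children BDIZ:{A,C,G,T}, S:{G} ∩→ {G}; cost 0
[col 3] JU: children J:{T}, U:{G} ∪→ {G,T}; cost 1
[col 3] BDIJSUZ: children BDISZ:{G}, JU:{G,T} ∩→ {G}; cost 0
[col 4] IZ: children I:{T}, Z:{C} ∪→ {C,T}; cost 1
[col 4] BIZ: children B:{A}, IZ:{C,T} ∪→ {A,C,T}; cost 1
[col 4] BDIZ: children BIZ:{A,C,T}, D:{T} ∩→ {T}; cost 0
[col 4] BDISZ: children BDIZ:{T}, S:{G} ∪→ {G,T}; cost 1
[col 4] JU: children J:{G}, U:{T} ∪→ {G,T}; cost 1
[col 4] BDIJSUZ: children BDISZ:{G,T}, JU:{G,T} ∩→ {G,T}; cost 0
[col 5] IZ: children I:{C}, Z:{T} ∪→ {C,T}; cost 1
[col 5] BIZ: children B:{A}, IZ:{C,T} ∪→ {A,C,T}; cost 1
[col 5] BDIZ: children BIZ:{A,C,T}, D:{T} ∩→ {T}; cost 0
[col 5] BDISZ: children BDIZ:{T}, S:{T} ∩→ {T}; cost 0
[col 5] JU: children J:{C}, U:{T} ∪→ {C,T}; cost 1
[col 5] BDIJSUZ: children BDISZ:{T}, JU:{C,T} ∩→ {T}; cost 0
per-site changes: [5, 4, 3, 4, 4, 3]; total = 23

T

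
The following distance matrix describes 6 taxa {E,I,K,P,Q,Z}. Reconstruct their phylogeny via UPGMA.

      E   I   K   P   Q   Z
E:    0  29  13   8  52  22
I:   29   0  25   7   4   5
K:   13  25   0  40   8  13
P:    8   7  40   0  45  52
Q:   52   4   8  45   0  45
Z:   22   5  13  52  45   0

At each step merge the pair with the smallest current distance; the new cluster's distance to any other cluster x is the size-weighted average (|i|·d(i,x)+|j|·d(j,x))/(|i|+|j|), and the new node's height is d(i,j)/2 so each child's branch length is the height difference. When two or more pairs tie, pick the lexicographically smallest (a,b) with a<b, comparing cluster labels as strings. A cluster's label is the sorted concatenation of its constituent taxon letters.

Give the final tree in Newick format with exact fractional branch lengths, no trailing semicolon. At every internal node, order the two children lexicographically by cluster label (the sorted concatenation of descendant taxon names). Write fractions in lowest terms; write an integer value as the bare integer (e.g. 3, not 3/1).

((E:4,P:4):49/4,((I:2,Q:2):67/8,(K:13/2,Z:13/2):31/8):47/8)

1. join I+Q (d=4) ⇒ IQ; edges |I|=2, |Q|=2
  updated: d(E,IQ)=81/2, d(IQ,K)=33/2, d(IQ,P)=26, d(IQ,Z)=25
2. join E+P (d=8) ⇒ EP; edges |E|=4, |P|=4
  updated: d(EP,IQ)=133/4, d(EP,K)=53/2, d(EP,Z)=37
3. join K+Z (d=13) ⇒ KZ; edges |K|=13/2, |Z|=13/2
  updated: d(EP,KZ)=127/4, d(IQ,KZ)=83/4
4. join IQ+KZ (d=83/4) ⇒ IKQZ; edges |IQ|=67/8, |KZ|=31/8
  updated: d(EP,IKQZ)=65/2
5. join EP+IKQZ (d=65/2) ⇒ EIKPQZ; edges |EP|=49/4, |IKQZ|=47/8
final tree: ((E:4,P:4):49/4,((I:2,Q:2):67/8,(K:13/2,Z:13/2):31/8):47/8)
total length: 443/8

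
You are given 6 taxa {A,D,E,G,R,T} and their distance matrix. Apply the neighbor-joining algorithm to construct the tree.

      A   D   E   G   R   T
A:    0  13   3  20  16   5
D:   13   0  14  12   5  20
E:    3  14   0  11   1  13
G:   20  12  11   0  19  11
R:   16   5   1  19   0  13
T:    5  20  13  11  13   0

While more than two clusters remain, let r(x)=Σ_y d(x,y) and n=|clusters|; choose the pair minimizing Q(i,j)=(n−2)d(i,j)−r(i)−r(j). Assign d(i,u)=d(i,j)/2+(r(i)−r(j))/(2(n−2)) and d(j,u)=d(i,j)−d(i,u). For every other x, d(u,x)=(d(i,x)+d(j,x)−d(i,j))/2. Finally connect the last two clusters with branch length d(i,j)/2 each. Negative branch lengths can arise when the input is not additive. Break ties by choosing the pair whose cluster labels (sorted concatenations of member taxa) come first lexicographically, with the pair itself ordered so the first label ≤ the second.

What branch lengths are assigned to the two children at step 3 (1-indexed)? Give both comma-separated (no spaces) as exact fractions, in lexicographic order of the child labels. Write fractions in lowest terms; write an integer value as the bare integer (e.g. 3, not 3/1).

1. join A+T (d=5, Q=-99) ⇒ AT; edges |A|=15/8, |T|=25/8
  updated: d(AT,D)=14, d(AT,E)=11/2, d(AT,G)=13, d(AT,R)=12
2. join D+R (d=5, Q=-67) ⇒ DR; edges |D|=23/6, |R|=7/6
  updated: d(AT,DR)=21/2, d(DR,E)=5, d(DR,G)=13
3. join AT+G (d=13, Q=-40) ⇒ AGT; edges |AT|=9/2, |G|=17/2
  updated: d(AGT,DR)=21/4, d(AGT,E)=7/4
4. join AGT+DR (d=21/4, Q=-12) ⇒ ADGRT; edges |AGT|=1, |DR|=17/4
  updated: d(ADGRT,E)=3/4
5. join ADGRT+E (d=3/4) ⇒ ADEGRT; edges |ADGRT|=3/8, |E|=3/8
final tree: ((((A:15/8,T:25/8):9/2,G:17/2):1,(D:23/6,R:7/6):17/4):3/8,E:3/8)
total length: 29

9/2,17/2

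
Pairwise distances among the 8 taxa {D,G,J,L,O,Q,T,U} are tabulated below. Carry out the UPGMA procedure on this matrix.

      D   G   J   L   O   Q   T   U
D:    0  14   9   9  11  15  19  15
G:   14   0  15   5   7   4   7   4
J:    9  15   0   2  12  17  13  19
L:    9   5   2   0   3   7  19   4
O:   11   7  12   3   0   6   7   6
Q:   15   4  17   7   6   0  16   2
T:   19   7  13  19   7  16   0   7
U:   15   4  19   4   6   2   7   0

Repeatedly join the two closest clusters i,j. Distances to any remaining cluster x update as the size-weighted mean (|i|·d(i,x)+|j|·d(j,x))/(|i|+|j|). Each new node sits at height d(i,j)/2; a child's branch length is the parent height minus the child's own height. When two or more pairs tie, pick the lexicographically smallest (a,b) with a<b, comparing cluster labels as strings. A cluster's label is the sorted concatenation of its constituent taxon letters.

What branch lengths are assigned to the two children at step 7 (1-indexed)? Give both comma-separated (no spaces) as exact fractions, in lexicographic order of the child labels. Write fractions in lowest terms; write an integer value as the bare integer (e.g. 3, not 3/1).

53/30,197/120

1. join J+L (d=2) ⇒ JL; edges |J|=1, |L|=1
  updated: d(D,JL)=9, d(G,JL)=10, d(JL,O)=15/2, d(JL,Q)=12, d(JL,T)=16, d(JL,U)=23/2
2. join Q+U (d=2) ⇒ QU; edges |Q|=1, |U|=1
  updated: d(D,QU)=15, d(G,QU)=4, d(JL,QU)=47/4, d(O,QU)=6, d(QU,T)=23/2
3. join G+QU (d=4) ⇒ GQU; edges |G|=2, |QU|=1
  updated: d(D,GQU)=44/3, d(GQU,JL)=67/6, d(GQU,O)=19/3, d(GQU,T)=10
4. join GQU+O (d=19/3) ⇒ GOQU; edges |GQU|=7/6, |O|=19/6
  updated: d(D,GOQU)=55/4, d(GOQU,JL)=41/4, d(GOQU,T)=37/4
5. join D+JL (d=9) ⇒ DJL; edges |D|=9/2, |JL|=7/2
  updated: d(DJL,GOQU)=137/12, d(DJL,T)=17
6. join GOQU+T (d=37/4) ⇒ GOQTU; edges |GOQU|=35/24, |T|=37/8
  updated: d(DJL,GOQTU)=188/15
7. join DJL+GOQTU (d=188/15) ⇒ DGJLOQTU; edges |DJL|=53/30, |GOQTU|=197/120
final tree: ((D:9/2,(J:1,L:1):7/2):53/30,(((G:2,(Q:1,U:1):1):7/6,O:19/6):35/24,T:37/8):197/120)
total length: 1153/40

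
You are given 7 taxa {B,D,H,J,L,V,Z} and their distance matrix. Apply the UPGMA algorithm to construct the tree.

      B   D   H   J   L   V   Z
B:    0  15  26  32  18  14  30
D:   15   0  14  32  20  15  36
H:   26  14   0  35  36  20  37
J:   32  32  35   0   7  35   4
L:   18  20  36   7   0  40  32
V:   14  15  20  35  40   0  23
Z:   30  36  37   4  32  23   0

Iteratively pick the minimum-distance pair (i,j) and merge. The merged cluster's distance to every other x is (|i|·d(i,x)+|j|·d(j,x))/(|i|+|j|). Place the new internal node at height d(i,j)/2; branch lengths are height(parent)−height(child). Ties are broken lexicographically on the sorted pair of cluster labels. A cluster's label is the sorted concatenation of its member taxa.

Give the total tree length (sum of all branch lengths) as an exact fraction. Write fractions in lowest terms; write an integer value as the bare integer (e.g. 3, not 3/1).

step 1: merge (J,Z) at d=4; branch lengths J→2, Z→2; new cluster JZ
  updated: d(B,JZ)=31, d(D,JZ)=34, d(H,JZ)=36, d(JZ,L)=39/2, d(JZ,V)=29
step 2: merge (B,V) at d=14; branch lengths B→7, V→7; new cluster BV
  updated: d(BV,D)=15, d(BV,H)=23, d(BV,JZ)=30, d(BV,L)=29
step 3: merge (D,H) at d=14; branch lengths D→7, H→7; new cluster DH
  updated: d(BV,DH)=19, d(DH,JZ)=35, d(DH,L)=28
step 4: merge (BV,DH) at d=19; branch lengths BV→5/2, DH→5/2; new cluster BDHV
  updated: d(BDHV,JZ)=65/2, d(BDHV,L)=57/2
step 5: merge (JZ,L) at d=39/2; branch lengths JZ→31/4, L→39/4; new cluster JLZ
  updated: d(BDHV,JLZ)=187/6
step 6: merge (BDHV,JLZ) at d=187/6; branch lengths BDHV→73/12, JLZ→35/6; new cluster BDHJLVZ
final tree: (((B:7,V:7):5/2,(D:7,H:7):5/2):73/12,((J:2,Z:2):31/4,L:39/4):35/6)
total length: 797/12

797/12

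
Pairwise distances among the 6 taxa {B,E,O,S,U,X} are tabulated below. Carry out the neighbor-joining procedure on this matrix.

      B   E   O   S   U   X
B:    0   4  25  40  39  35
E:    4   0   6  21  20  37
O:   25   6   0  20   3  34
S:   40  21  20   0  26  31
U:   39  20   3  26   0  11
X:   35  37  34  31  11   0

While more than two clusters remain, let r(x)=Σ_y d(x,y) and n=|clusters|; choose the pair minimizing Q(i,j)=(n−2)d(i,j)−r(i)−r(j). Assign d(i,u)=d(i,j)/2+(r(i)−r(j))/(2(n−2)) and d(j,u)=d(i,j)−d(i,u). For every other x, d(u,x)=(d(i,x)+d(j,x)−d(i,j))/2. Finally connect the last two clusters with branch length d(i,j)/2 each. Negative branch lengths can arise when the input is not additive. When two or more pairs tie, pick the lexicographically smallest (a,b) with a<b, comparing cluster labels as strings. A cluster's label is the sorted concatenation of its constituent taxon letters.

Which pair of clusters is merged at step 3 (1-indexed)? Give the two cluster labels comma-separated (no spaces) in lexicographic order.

BE,O

step 1: merge (B,E) at d=4, Q=-215; branch lengths B→71/8, E→-39/8; new cluster BE
  updated: d(BE,O)=27/2, d(BE,S)=57/2, d(BE,U)=55/2, d(BE,X)=34
step 2: merge (U,X) at d=11, Q=-289/2; branch lengths U→-19/12, X→151/12; new cluster UX
  updated: d(BE,UX)=101/4, d(O,UX)=13, d(S,UX)=23
step 3: merge (BE,O) at d=27/2, Q=-347/4; branch lengths BE→191/16, O→25/16; new cluster BEO
  updated: d(BEO,S)=35/2, d(BEO,UX)=99/8
step 4: merge (BEO,S) at d=35/2, Q=-423/8; branch lengths BEO→55/16, S→225/16; new cluster BEOS
  updated: d(BEOS,UX)=143/16
step 5: merge (BEOS,UX) at d=143/16; branch lengths BEOS→143/32, UX→143/32; new cluster BEOSUX
final tree: ((((B:71/8,E:-39/8):191/16,O:25/16):55/16,S:225/16):143/32,(U:-19/12,X:151/12):143/32)
total length: 879/16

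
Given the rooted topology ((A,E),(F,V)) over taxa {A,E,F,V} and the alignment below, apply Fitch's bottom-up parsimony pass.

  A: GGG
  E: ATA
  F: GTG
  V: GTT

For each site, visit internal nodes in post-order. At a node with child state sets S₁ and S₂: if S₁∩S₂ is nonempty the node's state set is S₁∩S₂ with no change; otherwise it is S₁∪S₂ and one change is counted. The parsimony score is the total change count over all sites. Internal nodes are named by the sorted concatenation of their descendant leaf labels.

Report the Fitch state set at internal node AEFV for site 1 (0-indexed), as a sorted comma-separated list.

[col 0] AE: children A:{G}, E:{A} ∪→ {A,G}; cost 1
[col 0] FV: children F:{G}, V:{G} ∩→ {G}; cost 0
[col 0] AEFV: children AE:{A,G}, FV:{G} ∩→ {G}; cost 0
[col 1] AE: children A:{G}, E:{T} ∪→ {G,T}; cost 1
[col 1] FV: children F:{T}, V:{T} ∩→ {T}; cost 0
[col 1] AEFV: children AE:{G,T}, FV:{T} ∩→ {T}; cost 0
[col 2] AE: children A:{G}, E:{A} ∪→ {A,G}; cost 1
[col 2] FV: children F:{G}, V:{T} ∪→ {G,T}; cost 1
[col 2] AEFV: children AE:{A,G}, FV:{G,T} ∩→ {G}; cost 0
per-site changes: [1, 1, 2]; total = 4

T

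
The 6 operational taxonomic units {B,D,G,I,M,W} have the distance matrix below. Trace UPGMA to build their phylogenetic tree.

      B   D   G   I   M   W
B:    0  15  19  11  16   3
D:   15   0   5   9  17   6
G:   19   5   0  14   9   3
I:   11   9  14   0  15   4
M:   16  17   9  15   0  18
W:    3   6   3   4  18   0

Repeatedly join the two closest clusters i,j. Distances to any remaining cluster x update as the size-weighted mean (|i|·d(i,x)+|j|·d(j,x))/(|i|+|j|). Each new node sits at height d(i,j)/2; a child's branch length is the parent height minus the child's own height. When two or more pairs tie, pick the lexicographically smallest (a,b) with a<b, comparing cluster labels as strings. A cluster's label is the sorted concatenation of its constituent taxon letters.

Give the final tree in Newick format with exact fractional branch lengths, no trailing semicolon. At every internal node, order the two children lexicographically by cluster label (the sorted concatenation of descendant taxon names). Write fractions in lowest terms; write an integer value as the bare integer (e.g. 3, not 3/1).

step 1: merge (B,W) at d=3; branch lengths B→3/2, W→3/2; new cluster BW
  updated: d(BW,D)=21/2, d(BW,G)=11, d(BW,I)=15/2, d(BW,M)=17
step 2: merge (D,G) at d=5; branch lengths D→5/2, G→5/2; new cluster DG
  updated: d(BW,DG)=43/4, d(DG,I)=23/2, d(DG,M)=13
step 3: merge (BW,I) at d=15/2; branch lengths BW→9/4, I→15/4; new cluster BIW
  updated: d(BIW,DG)=11, d(BIW,M)=49/3
step 4: merge (BIW,DG) at d=11; branch lengths BIW→7/4, DG→3; new cluster BDGIW
  updated: d(BDGIW,M)=15
step 5: merge (BDGIW,M) at d=15; branch lengths BDGIW→2, M→15/2; new cluster BDGIMW
final tree: ((((B:3/2,W:3/2):9/4,I:15/4):7/4,(D:5/2,G:5/2):3):2,M:15/2)
total length: 113/4

((((B:3/2,W:3/2):9/4,I:15/4):7/4,(D:5/2,G:5/2):3):2,M:15/2)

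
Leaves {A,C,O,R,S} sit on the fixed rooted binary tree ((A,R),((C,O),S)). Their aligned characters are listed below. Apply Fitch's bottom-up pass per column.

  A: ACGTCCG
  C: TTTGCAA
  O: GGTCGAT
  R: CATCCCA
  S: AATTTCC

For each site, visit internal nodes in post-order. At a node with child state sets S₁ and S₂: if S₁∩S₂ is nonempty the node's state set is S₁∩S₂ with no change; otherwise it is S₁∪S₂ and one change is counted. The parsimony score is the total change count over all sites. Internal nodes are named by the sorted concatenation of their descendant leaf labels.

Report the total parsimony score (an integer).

16

site 0, node AR: A={A} ∪ R={C} → {A,C} (+1)
site 0, node CO: C={T} ∪ O={G} → {G,T} (+1)
site 0, node COS: CO={G,T} ∪ S={A} → {A,G,T} (+1)
site 0, node ACORS: AR={A,C} ∩ COS={A,G,T} → {A} (+0)
site 1, node AR: A={C} ∪ R={A} → {A,C} (+1)
site 1, node CO: C={T} ∪ O={G} → {G,T} (+1)
site 1, node COS: CO={G,T} ∪ S={A} → {A,G,T} (+1)
site 1, node ACORS: AR={A,C} ∩ COS={A,G,T} → {A} (+0)
site 2, node AR: A={G} ∪ R={T} → {G,T} (+1)
site 2, node CO: C={T} ∩ O={T} → {T} (+0)
site 2, node COS: CO={T} ∩ S={T} → {T} (+0)
site 2, node ACORS: AR={G,T} ∩ COS={T} → {T} (+0)
site 3, node AR: A={T} ∪ R={C} → {C,T} (+1)
site 3, node CO: C={G} ∪ O={C} → {C,G} (+1)
site 3, node COS: CO={C,G} ∪ S={T} → {C,G,T} (+1)
site 3, node ACORS: AR={C,T} ∩ COS={C,G,T} → {C,T} (+0)
site 4, node AR: A={C} ∩ R={C} → {C} (+0)
site 4, node CO: C={C} ∪ O={G} → {C,G} (+1)
site 4, node COS: CO={C,G} ∪ S={T} → {C,G,T} (+1)
site 4, node ACORS: AR={C} ∩ COS={C,G,T} → {C} (+0)
site 5, node AR: A={C} ∩ R={C} → {C} (+0)
site 5, node CO: C={A} ∩ O={A} → {A} (+0)
site 5, node COS: CO={A} ∪ S={C} → {A,C} (+1)
site 5, node ACORS: AR={C} ∩ COS={A,C} → {C} (+0)
site 6, node AR: A={G} ∪ R={A} → {A,G} (+1)
site 6, node CO: C={A} ∪ O={T} → {A,T} (+1)
site 6, node COS: CO={A,T} ∪ S={C} → {A,C,T} (+1)
site 6, node ACORS: AR={A,G} ∩ COS={A,C,T} → {A} (+0)
per-site changes: [3, 3, 1, 3, 2, 1, 3]; total = 16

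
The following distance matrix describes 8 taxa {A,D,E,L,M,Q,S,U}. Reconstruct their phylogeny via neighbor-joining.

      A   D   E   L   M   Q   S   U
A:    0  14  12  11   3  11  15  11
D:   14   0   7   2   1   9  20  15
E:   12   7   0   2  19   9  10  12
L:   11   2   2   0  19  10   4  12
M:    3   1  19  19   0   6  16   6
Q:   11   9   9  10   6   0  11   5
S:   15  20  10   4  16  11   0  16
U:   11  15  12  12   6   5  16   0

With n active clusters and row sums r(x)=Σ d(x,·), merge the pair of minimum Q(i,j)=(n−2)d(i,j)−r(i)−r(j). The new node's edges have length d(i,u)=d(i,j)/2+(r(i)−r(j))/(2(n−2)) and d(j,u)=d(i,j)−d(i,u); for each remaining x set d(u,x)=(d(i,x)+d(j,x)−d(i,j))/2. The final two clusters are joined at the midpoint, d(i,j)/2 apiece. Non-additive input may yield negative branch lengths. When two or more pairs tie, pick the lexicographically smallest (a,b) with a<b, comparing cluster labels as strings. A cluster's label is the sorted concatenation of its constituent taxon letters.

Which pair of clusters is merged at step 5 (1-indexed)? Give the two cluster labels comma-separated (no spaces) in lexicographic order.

A,DM

1. join D+M (d=1, Q=-132) ⇒ DM; edges |D|=1/3, |M|=2/3
  updated: d(A,DM)=8, d(DM,E)=25/2, d(DM,L)=10, d(DM,Q)=7, d(DM,S)=35/2, d(DM,U)=10
2. join L+S (d=4, Q=-205/2) ⇒ LS; edges |L|=-9/20, |S|=89/20
  updated: d(A,LS)=11, d(DM,LS)=47/4, d(E,LS)=4, d(LS,Q)=17/2, d(LS,U)=12
3. join E+LS (d=4, Q=-323/4) ⇒ ELS; edges |E|=73/32, |LS|=55/32
  updated: d(A,ELS)=19/2, d(DM,ELS)=81/8, d(ELS,Q)=27/4, d(ELS,U)=10
4. join Q+U (d=5, Q=-203/4) ⇒ QU; edges |Q|=35/24, |U|=85/24
  updated: d(A,QU)=17/2, d(DM,QU)=6, d(ELS,QU)=47/8
5. join A+DM (d=8, Q=-273/8) ⇒ ADM; edges |A|=143/32, |DM|=113/32
  updated: d(ADM,ELS)=93/16, d(ADM,QU)=13/4
6. join ADM+ELS (d=93/16, Q=-239/16) ⇒ ADELMS; edges |ADM|=51/32, |ELS|=135/32
  updated: d(ADELMS,QU)=53/32
7. join ADELMS+QU (d=53/32) ⇒ ADELMQSU; edges |ADELMS|=53/64, |QU|=53/64
final tree: (((A:143/32,(D:1/3,M:2/3):113/32):51/32,(E:73/32,(L:-9/20,S:89/20):55/32):135/32):53/64,(Q:35/24,U:85/24):53/64)
total length: 943/32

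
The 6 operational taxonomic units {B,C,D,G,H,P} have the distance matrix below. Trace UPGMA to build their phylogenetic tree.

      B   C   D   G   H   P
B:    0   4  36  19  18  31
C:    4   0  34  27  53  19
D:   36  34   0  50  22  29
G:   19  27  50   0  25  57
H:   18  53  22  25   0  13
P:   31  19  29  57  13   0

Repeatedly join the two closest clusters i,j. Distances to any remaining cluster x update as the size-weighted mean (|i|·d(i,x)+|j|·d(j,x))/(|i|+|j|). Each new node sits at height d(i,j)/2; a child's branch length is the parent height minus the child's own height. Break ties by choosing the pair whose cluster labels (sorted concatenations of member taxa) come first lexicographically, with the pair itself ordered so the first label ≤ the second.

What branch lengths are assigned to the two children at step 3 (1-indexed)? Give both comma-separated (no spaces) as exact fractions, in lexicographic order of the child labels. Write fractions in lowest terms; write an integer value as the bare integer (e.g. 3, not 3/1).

19/2,23/2

iteration 1: select B,C (d=4); attach at lengths (2, 2); label the merged cluster BC
  updated: d(BC,D)=35, d(BC,G)=23, d(BC,H)=71/2, d(BC,P)=25
iteration 2: select H,P (d=13); attach at lengths (13/2, 13/2); label the merged cluster HP
  updated: d(BC,HP)=121/4, d(D,HP)=51/2, d(G,HP)=41
iteration 3: select BC,G (d=23); attach at lengths (19/2, 23/2); label the merged cluster BCG
  updated: d(BCG,D)=40, d(BCG,HP)=203/6
iteration 4: select D,HP (d=51/2); attach at lengths (51/4, 25/4); label the merged cluster DHP
  updated: d(BCG,DHP)=323/9
iteration 5: select BCG,DHP (d=323/9); attach at lengths (58/9, 187/36); label the merged cluster BCDGHP
final tree: (((B:2,C:2):19/2,G:23/2):58/9,(D:51/4,(H:13/2,P:13/2):25/4):187/36)
total length: 2471/36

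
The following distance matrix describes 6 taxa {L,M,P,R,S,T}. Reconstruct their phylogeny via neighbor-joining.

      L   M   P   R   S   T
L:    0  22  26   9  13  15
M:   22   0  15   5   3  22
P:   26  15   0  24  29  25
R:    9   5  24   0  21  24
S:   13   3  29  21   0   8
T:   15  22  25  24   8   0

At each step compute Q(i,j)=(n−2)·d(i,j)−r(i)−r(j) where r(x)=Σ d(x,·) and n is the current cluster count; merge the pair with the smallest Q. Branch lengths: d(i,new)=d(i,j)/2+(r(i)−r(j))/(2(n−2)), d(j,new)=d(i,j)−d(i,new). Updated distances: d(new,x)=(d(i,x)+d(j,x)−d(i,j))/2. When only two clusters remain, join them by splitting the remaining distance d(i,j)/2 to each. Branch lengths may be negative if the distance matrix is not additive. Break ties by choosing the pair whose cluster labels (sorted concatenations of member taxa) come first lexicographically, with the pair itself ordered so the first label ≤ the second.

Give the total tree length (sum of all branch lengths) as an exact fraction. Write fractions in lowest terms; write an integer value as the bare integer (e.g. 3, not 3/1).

1. join S+T (d=8, Q=-136) ⇒ ST; edges |S|=3/2, |T|=13/2
  updated: d(L,ST)=10, d(M,ST)=17/2, d(P,ST)=23, d(R,ST)=37/2
2. join L+ST (d=10, Q=-97) ⇒ LST; edges |L|=37/6, |ST|=23/6
  updated: d(LST,M)=41/4, d(LST,P)=39/2, d(LST,R)=35/4
3. join LST+R (d=35/4, Q=-235/4) ⇒ LRST; edges |LST|=73/16, |R|=67/16
  updated: d(LRST,M)=13/4, d(LRST,P)=139/8
4. join LRST+M (d=13/4, Q=-285/8) ⇒ LMRST; edges |LRST|=45/16, |M|=7/16
  updated: d(LMRST,P)=233/16
5. join LMRST+P (d=233/16) ⇒ LMPRST; edges |LMRST|=233/32, |P|=233/32
final tree: ((((L:37/6,(S:3/2,T:13/2):23/6):73/16,R:67/16):45/16,M:7/16):233/32,P:233/32)
total length: 713/16

713/16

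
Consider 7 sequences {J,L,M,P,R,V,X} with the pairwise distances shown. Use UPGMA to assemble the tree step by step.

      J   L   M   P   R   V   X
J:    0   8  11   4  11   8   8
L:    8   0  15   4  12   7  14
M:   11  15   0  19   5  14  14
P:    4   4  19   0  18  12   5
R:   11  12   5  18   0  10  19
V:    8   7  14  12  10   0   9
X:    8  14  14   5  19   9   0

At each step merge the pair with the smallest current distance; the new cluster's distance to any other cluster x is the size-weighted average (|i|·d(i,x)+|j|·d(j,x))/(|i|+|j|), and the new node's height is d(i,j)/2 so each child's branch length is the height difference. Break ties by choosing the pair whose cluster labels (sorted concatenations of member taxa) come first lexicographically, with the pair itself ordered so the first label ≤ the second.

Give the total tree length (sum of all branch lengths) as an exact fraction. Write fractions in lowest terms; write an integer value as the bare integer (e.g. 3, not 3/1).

154/5

step 1: merge (J,P) at d=4; branch lengths J→2, P→2; new cluster JP
  updated: d(JP,L)=6, d(JP,M)=15, d(JP,R)=29/2, d(JP,V)=10, d(JP,X)=13/2
step 2: merge (M,R) at d=5; branch lengths M→5/2, R→5/2; new cluster MR
  updated: d(JP,MR)=59/4, d(L,MR)=27/2, d(MR,V)=12, d(MR,X)=33/2
step 3: merge (JP,L) at d=6; branch lengths JP→1, L→3; new cluster JLP
  updated: d(JLP,MR)=43/3, d(JLP,V)=9, d(JLP,X)=9
step 4: merge (JLP,V) at d=9; branch lengths JLP→3/2, V→9/2; new cluster JLPV
  updated: d(JLPV,MR)=55/4, d(JLPV,X)=9
step 5: merge (JLPV,X) at d=9; branch lengths JLPV→0, X→9/2; new cluster JLPVX
  updated: d(JLPVX,MR)=143/10
step 6: merge (JLPVX,MR) at d=143/10; branch lengths JLPVX→53/20, MR→93/20; new cluster JLMPRVX
final tree: (((((J:2,P:2):1,L:3):3/2,V:9/2):0,X:9/2):53/20,(M:5/2,R:5/2):93/20)
total length: 154/5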